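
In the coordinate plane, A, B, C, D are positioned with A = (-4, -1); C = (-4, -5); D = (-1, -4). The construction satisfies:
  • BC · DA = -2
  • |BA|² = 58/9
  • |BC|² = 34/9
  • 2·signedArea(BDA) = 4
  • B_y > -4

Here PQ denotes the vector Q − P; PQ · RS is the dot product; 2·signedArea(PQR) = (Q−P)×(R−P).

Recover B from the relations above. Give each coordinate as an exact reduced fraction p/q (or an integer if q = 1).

1. B_x = -3  [2·signedArea(BDA) = 4 ∩ BC · DA = -2]
2. B_y = -10/3  [2·signedArea(BDA) = 4 ∩ BC · DA = -2]
   → B = (-3, -10/3)

B = (-3, -10/3)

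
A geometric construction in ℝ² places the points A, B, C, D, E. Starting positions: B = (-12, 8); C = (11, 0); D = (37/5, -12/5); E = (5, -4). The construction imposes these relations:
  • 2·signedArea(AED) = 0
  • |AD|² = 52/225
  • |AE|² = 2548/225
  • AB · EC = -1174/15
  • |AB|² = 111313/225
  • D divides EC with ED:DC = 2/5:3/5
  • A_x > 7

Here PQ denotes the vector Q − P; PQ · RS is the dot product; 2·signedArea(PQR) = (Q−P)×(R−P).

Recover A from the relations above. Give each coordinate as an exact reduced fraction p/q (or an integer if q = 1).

A = (39/5, -32/15)

1. A_x = 39/5  [2·signedArea(AED) = 0 ∩ AB · EC = -1174/15]
2. A_y = -32/15  [2·signedArea(AED) = 0 ∩ AB · EC = -1174/15]
   → A = (39/5, -32/15)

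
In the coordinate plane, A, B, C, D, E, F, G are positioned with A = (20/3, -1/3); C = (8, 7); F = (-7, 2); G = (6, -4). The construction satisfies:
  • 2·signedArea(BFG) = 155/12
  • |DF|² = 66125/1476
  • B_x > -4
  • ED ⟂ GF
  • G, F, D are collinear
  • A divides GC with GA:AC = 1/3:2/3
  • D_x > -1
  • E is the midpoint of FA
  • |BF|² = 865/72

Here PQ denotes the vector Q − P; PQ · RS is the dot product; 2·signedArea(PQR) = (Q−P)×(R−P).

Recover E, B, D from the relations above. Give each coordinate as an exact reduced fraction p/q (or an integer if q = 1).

1. E_x = -1/6  [E is the midpoint of FA]
2. E_y = 5/6  [E is the midpoint of FA]
   → E = (-1/6, 5/6)
3. B_x = -43/12  [line 6·x + 13·y + 37/12 = 0 ∩ |BF|² = 865/72]
4. B_y = 17/12  [line 6·x + 13·y + 37/12 = 0 ∩ |BF|² = 865/72]
   → B = (-43/12, 17/12)
5. D_x = -227/246  [G, F, D are collinear ∩ ED ⟂ GF]
6. D_y = -33/41  [G, F, D are collinear ∩ ED ⟂ GF]
   → D = (-227/246, -33/41)

B = (-43/12, 17/12)
D = (-227/246, -33/41)
E = (-1/6, 5/6)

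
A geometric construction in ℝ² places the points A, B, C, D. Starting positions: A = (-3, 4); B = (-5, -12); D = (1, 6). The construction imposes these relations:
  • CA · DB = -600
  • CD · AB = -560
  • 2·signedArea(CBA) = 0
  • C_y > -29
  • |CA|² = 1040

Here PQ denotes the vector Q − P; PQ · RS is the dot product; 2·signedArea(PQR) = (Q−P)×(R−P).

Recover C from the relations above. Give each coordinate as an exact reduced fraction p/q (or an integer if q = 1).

1. C_x = -7  [2·signedArea(CBA) = 0 ∩ CA · DB = -600]
2. C_y = -28  [2·signedArea(CBA) = 0 ∩ CA · DB = -600]
   → C = (-7, -28)

C = (-7, -28)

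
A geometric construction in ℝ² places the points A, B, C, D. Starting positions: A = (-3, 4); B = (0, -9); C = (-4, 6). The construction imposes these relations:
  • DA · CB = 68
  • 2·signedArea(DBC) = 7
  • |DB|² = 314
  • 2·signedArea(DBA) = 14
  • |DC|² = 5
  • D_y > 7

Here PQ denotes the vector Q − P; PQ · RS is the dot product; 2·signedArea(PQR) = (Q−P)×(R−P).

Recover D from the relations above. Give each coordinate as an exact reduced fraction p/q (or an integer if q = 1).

1. D_x = -5  [2·signedArea(DBC) = 7 ∩ DA · CB = 68]
2. D_y = 8  [2·signedArea(DBC) = 7 ∩ DA · CB = 68]
   → D = (-5, 8)

D = (-5, 8)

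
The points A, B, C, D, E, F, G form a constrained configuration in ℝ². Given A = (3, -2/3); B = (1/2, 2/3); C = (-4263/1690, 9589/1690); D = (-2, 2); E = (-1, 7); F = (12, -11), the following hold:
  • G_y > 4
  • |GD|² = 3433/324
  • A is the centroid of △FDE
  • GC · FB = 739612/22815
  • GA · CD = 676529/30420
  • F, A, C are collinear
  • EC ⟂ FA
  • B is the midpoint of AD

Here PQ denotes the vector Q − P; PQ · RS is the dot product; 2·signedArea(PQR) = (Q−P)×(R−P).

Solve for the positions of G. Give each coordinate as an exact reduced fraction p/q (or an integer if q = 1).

1. G_x = -1/2  [GC · FB = 739612/22815 ∩ GA · CD = 676529/30420]
2. G_y = 44/9  [GC · FB = 739612/22815 ∩ GA · CD = 676529/30420]
   → G = (-1/2, 44/9)

G = (-1/2, 44/9)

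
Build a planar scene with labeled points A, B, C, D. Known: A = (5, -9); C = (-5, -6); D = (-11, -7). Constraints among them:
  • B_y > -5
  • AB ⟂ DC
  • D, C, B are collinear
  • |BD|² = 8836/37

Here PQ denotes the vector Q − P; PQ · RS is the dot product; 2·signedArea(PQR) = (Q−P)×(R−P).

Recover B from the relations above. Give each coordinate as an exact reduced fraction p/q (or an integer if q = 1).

B = (157/37, -165/37)

1. B_x = 157/37  [D, C, B are collinear ∩ AB ⟂ DC]
2. B_y = -165/37  [D, C, B are collinear ∩ AB ⟂ DC]
   → B = (157/37, -165/37)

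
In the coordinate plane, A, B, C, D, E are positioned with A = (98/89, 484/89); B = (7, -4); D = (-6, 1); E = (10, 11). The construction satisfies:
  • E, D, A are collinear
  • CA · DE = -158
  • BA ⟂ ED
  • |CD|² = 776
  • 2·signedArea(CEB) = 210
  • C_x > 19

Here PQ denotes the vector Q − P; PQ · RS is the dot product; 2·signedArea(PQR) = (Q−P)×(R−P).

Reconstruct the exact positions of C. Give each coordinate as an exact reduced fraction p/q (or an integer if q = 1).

1. C_x = 20  [2·signedArea(CEB) = 210 ∩ CA · DE = -158]
2. C_y = -9  [2·signedArea(CEB) = 210 ∩ CA · DE = -158]
   → C = (20, -9)

C = (20, -9)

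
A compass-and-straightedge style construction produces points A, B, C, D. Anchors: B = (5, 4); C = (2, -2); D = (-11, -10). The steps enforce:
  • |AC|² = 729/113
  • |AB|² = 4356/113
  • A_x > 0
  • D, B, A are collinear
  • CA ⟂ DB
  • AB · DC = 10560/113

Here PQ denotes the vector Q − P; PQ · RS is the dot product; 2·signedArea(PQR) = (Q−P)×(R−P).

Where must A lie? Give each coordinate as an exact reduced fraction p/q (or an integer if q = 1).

A = (37/113, -10/113)

1. A_x = 37/113  [D, B, A are collinear ∩ CA ⟂ DB]
2. A_y = -10/113  [D, B, A are collinear ∩ CA ⟂ DB]
   → A = (37/113, -10/113)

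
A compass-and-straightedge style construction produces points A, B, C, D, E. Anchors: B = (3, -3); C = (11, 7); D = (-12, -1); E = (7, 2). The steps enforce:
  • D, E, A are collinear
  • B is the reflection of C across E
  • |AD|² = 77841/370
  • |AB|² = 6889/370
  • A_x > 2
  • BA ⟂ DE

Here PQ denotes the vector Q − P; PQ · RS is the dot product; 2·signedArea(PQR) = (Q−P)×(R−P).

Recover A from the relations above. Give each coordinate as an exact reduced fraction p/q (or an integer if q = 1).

A = (861/370, 467/370)

1. A_x = 861/370  [D, E, A are collinear ∩ BA ⟂ DE]
2. A_y = 467/370  [D, E, A are collinear ∩ BA ⟂ DE]
   → A = (861/370, 467/370)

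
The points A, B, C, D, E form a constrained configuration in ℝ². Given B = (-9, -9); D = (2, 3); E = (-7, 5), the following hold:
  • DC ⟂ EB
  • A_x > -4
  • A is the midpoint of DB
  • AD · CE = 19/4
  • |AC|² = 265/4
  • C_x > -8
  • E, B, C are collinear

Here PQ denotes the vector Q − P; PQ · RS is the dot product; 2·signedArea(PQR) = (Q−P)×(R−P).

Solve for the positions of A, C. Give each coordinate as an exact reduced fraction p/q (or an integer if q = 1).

A = (-7/2, -3)
C = (-71/10, 43/10)

1. A_x = -7/2  [A is the midpoint of DB]
2. A_y = -3  [A is the midpoint of DB]
   → A = (-7/2, -3)
3. C_x = -71/10  [E, B, C are collinear ∩ DC ⟂ EB]
4. C_y = 43/10  [E, B, C are collinear ∩ DC ⟂ EB]
   → C = (-71/10, 43/10)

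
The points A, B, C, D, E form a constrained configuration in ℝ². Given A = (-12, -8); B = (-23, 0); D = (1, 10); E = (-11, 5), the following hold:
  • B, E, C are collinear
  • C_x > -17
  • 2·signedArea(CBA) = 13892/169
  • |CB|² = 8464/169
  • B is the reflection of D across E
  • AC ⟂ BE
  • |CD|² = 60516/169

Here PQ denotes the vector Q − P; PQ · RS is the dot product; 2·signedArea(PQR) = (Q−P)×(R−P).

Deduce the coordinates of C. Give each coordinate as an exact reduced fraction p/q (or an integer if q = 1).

1. C_x = -2783/169  [B, E, C are collinear ∩ AC ⟂ BE]
2. C_y = 460/169  [B, E, C are collinear ∩ AC ⟂ BE]
   → C = (-2783/169, 460/169)

C = (-2783/169, 460/169)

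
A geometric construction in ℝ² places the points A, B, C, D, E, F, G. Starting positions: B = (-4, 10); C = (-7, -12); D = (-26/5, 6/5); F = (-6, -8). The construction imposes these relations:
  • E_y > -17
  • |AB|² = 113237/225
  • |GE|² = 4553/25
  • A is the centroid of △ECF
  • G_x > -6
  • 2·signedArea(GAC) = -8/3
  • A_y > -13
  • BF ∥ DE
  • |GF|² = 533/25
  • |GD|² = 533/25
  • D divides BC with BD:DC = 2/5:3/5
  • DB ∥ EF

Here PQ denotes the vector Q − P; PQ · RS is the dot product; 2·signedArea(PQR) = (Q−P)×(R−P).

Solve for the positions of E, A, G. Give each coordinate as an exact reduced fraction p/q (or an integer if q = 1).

1. E_x = -36/5  [DB ∥ EF ∩ BF ∥ DE]
2. E_y = -84/5  [DB ∥ EF ∩ BF ∥ DE]
   → E = (-36/5, -84/5)
3. A_x = -101/15  [A is the centroid of △ECF]
4. A_y = -184/15  [A is the centroid of △ECF]
   → A = (-101/15, -184/15)
5. G_x = -28/5  [line -4/15·x + -4/15·y + -12/5 = 0 ∩ |GD|² = 533/25]
6. G_y = -17/5  [line -4/15·x + -4/15·y + -12/5 = 0 ∩ |GD|² = 533/25]
   → G = (-28/5, -17/5)

A = (-101/15, -184/15)
E = (-36/5, -84/5)
G = (-28/5, -17/5)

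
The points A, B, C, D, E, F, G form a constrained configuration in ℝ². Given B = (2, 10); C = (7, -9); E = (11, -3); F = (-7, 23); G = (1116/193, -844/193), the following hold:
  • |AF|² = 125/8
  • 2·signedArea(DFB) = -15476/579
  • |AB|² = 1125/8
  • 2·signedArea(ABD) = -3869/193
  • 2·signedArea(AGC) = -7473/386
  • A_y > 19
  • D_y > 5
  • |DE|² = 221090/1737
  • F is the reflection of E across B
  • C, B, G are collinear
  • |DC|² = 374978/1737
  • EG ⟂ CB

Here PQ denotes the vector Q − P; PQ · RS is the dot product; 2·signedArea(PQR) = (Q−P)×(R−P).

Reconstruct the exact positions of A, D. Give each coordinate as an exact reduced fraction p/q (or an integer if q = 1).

1. A_x = -19/4  [line 893/193·x + 235/193·y + -799/386 = 0 ∩ |AB|² = 1125/8]
2. A_y = 79/4  [line 893/193·x + 235/193·y + -799/386 = 0 ∩ |AB|² = 1125/8]
   → A = (-19/4, 79/4)
3. D_x = 1888/579  [line 13·x + 9·y + -51688/579 = 0 ∩ |DE|² = 221090/1737]
4. D_y = 3016/579  [line 13·x + 9·y + -51688/579 = 0 ∩ |DE|² = 221090/1737]
   → D = (1888/579, 3016/579)

A = (-19/4, 79/4)
D = (1888/579, 3016/579)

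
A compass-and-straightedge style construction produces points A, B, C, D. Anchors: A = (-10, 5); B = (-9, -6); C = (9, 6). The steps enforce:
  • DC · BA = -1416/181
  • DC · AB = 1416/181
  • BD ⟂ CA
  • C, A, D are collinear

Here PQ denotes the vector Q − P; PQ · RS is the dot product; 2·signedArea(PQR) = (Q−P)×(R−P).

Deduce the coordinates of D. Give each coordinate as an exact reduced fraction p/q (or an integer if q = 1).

1. D_x = -1734/181  [C, A, D are collinear ∩ BD ⟂ CA]
2. D_y = 909/181  [C, A, D are collinear ∩ BD ⟂ CA]
   → D = (-1734/181, 909/181)

D = (-1734/181, 909/181)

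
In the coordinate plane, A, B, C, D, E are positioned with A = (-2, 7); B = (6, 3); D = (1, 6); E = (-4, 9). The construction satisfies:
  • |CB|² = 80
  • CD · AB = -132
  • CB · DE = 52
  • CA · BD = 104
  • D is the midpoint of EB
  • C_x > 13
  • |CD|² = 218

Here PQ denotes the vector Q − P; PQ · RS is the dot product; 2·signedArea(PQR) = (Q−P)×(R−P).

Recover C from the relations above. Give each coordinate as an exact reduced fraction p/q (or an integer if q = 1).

C = (14, -1)

1. C_x = 14  [CB · DE = 52 ∩ CD · AB = -132]
2. C_y = -1  [CB · DE = 52 ∩ CD · AB = -132]
   → C = (14, -1)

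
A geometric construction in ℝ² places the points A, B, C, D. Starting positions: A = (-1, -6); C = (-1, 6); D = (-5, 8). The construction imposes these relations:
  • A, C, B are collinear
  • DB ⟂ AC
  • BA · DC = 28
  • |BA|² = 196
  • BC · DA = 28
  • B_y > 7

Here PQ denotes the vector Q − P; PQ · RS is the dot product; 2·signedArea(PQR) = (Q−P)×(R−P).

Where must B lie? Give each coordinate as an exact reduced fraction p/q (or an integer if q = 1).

1. B_x = -1  [A, C, B are collinear ∩ DB ⟂ AC]
2. B_y = 8  [A, C, B are collinear ∩ DB ⟂ AC]
   → B = (-1, 8)

B = (-1, 8)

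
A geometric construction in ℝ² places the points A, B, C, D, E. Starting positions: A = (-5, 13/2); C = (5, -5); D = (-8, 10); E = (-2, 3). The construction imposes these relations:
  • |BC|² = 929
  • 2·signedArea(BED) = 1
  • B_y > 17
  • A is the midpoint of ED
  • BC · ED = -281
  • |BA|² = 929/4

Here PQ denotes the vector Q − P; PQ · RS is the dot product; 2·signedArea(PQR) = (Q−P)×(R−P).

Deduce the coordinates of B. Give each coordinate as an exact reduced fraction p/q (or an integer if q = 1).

B = (-15, 18)

1. B_x = -15  [2·signedArea(BED) = 1 ∩ BC · ED = -281]
2. B_y = 18  [2·signedArea(BED) = 1 ∩ BC · ED = -281]
   → B = (-15, 18)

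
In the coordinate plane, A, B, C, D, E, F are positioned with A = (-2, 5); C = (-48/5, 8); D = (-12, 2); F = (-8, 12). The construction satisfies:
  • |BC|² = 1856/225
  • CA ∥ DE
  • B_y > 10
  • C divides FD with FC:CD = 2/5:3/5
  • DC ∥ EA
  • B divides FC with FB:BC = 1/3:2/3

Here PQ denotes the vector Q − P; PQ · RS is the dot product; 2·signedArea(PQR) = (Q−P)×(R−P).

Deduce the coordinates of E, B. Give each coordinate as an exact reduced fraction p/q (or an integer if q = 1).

1. E_x = -22/5  [DC ∥ EA ∩ CA ∥ DE]
2. E_y = -1  [DC ∥ EA ∩ CA ∥ DE]
   → E = (-22/5, -1)
3. B_x = -128/15  [B divides FC with FB:BC = 1/3:2/3]
4. B_y = 32/3  [B divides FC with FB:BC = 1/3:2/3]
   → B = (-128/15, 32/3)

B = (-128/15, 32/3)
E = (-22/5, -1)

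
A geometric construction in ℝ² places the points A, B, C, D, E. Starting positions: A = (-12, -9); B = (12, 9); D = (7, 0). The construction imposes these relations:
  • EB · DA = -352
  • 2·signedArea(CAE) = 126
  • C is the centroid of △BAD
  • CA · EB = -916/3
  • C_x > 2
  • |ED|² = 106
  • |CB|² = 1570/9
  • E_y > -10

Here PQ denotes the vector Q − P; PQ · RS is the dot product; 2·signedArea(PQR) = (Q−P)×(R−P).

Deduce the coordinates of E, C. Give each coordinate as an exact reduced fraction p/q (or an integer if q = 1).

1. C_x = 7/3  [C is the centroid of △BAD]
2. C_y = 0  [C is the centroid of △BAD]
   → C = (7/3, 0)
3. E_x = 2  [EB · DA = -352 ∩ CA · EB = -916/3]
4. E_y = -9  [EB · DA = -352 ∩ CA · EB = -916/3]
   → E = (2, -9)

C = (7/3, 0)
E = (2, -9)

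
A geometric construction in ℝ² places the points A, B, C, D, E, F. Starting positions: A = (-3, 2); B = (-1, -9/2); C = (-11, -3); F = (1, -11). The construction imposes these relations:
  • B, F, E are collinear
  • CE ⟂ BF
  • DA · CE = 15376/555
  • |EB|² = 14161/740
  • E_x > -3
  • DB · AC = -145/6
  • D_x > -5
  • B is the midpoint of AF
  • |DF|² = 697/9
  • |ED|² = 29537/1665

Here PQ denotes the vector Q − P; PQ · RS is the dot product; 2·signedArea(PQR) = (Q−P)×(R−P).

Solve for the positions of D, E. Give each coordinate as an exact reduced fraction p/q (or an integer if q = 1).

D = (-13/3, -4)
E = (-423/185, -59/185)

1. E_x = -423/185  [B, F, E are collinear ∩ CE ⟂ BF]
2. E_y = -59/185  [B, F, E are collinear ∩ CE ⟂ BF]
   → E = (-423/185, -59/185)
3. D_x = -13/3  [DB · AC = -145/6 ∩ DA · CE = 15376/555]
4. D_y = -4  [DB · AC = -145/6 ∩ DA · CE = 15376/555]
   → D = (-13/3, -4)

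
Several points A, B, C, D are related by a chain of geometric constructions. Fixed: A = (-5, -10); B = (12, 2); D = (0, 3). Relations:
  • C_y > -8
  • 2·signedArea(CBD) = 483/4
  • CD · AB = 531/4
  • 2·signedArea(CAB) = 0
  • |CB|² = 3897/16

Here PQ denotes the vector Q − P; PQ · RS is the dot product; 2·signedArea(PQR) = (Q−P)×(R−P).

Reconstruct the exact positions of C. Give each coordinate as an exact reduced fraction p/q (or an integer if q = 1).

C = (-3/4, -7)

1. C_x = -3/4  [2·signedArea(CAB) = 0 ∩ 2·signedArea(CBD) = 483/4]
2. C_y = -7  [2·signedArea(CAB) = 0 ∩ 2·signedArea(CBD) = 483/4]
   → C = (-3/4, -7)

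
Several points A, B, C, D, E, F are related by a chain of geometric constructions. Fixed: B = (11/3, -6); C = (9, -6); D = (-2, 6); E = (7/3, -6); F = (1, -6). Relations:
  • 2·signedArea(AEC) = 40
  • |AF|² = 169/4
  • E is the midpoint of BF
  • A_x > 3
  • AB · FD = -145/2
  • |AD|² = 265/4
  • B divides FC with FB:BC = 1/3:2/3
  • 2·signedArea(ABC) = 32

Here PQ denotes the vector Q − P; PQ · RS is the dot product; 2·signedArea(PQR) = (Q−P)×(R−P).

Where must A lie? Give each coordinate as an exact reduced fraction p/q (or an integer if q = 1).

A = (7/2, 0)

1. A_x = 7/2  [2·signedArea(ABC) = 32 ∩ AB · FD = -145/2]
2. A_y = 0  [2·signedArea(ABC) = 32 ∩ AB · FD = -145/2]
   → A = (7/2, 0)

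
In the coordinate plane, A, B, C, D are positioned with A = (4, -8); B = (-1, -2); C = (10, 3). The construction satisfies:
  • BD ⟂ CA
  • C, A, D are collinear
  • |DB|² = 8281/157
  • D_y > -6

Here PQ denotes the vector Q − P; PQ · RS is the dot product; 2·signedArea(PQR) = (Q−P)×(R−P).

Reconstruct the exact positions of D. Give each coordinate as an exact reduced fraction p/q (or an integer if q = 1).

D = (844/157, -860/157)

1. D_x = 844/157  [C, A, D are collinear ∩ BD ⟂ CA]
2. D_y = -860/157  [C, A, D are collinear ∩ BD ⟂ CA]
   → D = (844/157, -860/157)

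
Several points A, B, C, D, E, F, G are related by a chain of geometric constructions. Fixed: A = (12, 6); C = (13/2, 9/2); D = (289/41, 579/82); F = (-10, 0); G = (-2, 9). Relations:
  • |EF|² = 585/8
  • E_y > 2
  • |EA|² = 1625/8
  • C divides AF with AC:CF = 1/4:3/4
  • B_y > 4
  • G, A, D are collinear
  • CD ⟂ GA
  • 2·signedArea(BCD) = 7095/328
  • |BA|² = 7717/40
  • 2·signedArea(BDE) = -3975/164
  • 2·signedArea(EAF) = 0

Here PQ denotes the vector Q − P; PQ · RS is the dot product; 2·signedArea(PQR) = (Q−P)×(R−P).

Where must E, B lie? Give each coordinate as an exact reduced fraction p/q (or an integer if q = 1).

1. E_x = -7/4  [line 6·x + -22·y + 60 = 0 ∩ |EF|² = 585/8]
2. E_y = 9/4  [line 6·x + -22·y + 60 = 0 ∩ |EF|² = 585/8]
   → E = (-7/4, 9/4)
3. B_x = -37/20  [2·signedArea(BDE) = -3975/164 ∩ 2·signedArea(BCD) = 7095/328]
4. B_y = 99/20  [2·signedArea(BDE) = -3975/164 ∩ 2·signedArea(BCD) = 7095/328]
   → B = (-37/20, 99/20)

B = (-37/20, 99/20)
E = (-7/4, 9/4)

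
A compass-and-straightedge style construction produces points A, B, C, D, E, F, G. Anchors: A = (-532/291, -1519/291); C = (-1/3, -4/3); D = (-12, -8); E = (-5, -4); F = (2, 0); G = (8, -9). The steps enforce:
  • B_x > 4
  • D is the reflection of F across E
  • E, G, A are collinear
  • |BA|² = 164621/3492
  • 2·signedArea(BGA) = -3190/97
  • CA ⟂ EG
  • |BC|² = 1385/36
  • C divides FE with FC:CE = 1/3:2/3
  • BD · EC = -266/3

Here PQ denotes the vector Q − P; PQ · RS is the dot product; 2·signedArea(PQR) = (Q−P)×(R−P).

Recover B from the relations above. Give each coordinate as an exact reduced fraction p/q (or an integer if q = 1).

1. B_x = 5  [2·signedArea(BGA) = -3190/97 ∩ BD · EC = -266/3]
2. B_y = -9/2  [2·signedArea(BGA) = -3190/97 ∩ BD · EC = -266/3]
   → B = (5, -9/2)

B = (5, -9/2)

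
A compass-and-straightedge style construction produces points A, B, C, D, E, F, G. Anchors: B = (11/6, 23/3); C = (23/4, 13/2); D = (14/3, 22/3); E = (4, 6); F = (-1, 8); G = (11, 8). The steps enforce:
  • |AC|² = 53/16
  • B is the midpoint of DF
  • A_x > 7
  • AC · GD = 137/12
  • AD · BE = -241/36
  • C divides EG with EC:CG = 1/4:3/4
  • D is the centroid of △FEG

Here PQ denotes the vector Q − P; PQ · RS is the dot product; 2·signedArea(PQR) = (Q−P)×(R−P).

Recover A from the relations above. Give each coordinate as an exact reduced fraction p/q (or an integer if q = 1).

A = (15/2, 7)

1. A_x = 15/2  [AD · BE = -241/36 ∩ AC · GD = 137/12]
2. A_y = 7  [AD · BE = -241/36 ∩ AC · GD = 137/12]
   → A = (15/2, 7)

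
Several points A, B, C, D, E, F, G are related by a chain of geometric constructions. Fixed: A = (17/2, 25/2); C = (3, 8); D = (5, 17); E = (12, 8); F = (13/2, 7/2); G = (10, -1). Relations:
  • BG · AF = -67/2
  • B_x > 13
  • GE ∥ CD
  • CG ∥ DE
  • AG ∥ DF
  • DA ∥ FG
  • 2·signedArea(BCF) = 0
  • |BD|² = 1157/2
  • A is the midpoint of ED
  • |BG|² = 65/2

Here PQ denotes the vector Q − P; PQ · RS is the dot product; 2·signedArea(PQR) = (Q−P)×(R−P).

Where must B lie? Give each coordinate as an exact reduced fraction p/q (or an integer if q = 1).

B = (27/2, -11/2)

1. B_x = 27/2  [2·signedArea(BCF) = 0 ∩ BG · AF = -67/2]
2. B_y = -11/2  [2·signedArea(BCF) = 0 ∩ BG · AF = -67/2]
   → B = (27/2, -11/2)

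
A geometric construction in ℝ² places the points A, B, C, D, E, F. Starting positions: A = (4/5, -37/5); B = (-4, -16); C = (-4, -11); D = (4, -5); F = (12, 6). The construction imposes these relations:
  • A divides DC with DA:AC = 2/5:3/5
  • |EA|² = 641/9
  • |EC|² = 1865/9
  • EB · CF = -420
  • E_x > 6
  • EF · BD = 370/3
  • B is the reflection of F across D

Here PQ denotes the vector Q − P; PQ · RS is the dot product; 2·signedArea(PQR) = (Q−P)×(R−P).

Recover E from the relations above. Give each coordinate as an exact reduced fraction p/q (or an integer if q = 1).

E = (20/3, -4/3)

1. E_x = 20/3  [EB · CF = -420 ∩ EF · BD = 370/3]
2. E_y = -4/3  [EB · CF = -420 ∩ EF · BD = 370/3]
   → E = (20/3, -4/3)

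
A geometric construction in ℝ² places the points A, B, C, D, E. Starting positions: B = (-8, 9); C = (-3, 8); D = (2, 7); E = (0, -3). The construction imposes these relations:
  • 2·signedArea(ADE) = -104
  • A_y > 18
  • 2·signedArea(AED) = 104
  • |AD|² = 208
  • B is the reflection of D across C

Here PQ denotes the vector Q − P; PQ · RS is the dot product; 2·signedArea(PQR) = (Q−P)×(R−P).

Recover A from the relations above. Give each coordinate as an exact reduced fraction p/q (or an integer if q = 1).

A = (-6, 19)

1. A_x = -6  [line 10·x + -2·y + 98 = 0 ∩ |AD|² = 208]
2. A_y = 19  [line 10·x + -2·y + 98 = 0 ∩ |AD|² = 208]
   → A = (-6, 19)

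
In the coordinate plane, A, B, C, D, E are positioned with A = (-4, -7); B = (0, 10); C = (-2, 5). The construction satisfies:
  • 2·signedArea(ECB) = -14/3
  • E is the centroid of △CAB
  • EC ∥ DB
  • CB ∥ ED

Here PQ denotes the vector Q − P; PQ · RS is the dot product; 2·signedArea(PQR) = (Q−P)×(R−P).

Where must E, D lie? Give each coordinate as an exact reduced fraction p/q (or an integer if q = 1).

D = (0, 23/3)
E = (-2, 8/3)

1. E_x = -2  [E is the centroid of △CAB]
2. E_y = 8/3  [E is the centroid of △CAB]
   → E = (-2, 8/3)
3. D_x = 0  [EC ∥ DB ∩ CB ∥ ED]
4. D_y = 23/3  [EC ∥ DB ∩ CB ∥ ED]
   → D = (0, 23/3)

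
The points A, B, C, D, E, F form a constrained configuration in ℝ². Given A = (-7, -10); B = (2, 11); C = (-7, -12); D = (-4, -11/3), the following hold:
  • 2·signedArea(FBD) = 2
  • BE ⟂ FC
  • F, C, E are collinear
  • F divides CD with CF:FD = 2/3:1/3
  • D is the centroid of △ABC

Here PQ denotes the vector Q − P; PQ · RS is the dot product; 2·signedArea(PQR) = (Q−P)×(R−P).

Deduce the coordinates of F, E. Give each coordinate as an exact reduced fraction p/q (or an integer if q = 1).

E = (481/353, 3964/353)
F = (-5, -58/9)

1. F_x = -5  [F divides CD with CF:FD = 2/3:1/3]
2. F_y = -58/9  [F divides CD with CF:FD = 2/3:1/3]
   → F = (-5, -58/9)
3. E_x = 481/353  [F, C, E are collinear ∩ BE ⟂ FC]
4. E_y = 3964/353  [F, C, E are collinear ∩ BE ⟂ FC]
   → E = (481/353, 3964/353)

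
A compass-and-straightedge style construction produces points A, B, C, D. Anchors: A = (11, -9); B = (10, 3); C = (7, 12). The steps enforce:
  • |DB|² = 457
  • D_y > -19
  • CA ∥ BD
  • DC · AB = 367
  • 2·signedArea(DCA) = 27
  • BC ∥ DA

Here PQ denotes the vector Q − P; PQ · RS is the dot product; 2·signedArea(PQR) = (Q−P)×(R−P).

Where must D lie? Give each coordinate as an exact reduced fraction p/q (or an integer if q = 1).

D = (14, -18)

1. D_x = 14  [BC ∥ DA ∩ CA ∥ BD]
2. D_y = -18  [BC ∥ DA ∩ CA ∥ BD]
   → D = (14, -18)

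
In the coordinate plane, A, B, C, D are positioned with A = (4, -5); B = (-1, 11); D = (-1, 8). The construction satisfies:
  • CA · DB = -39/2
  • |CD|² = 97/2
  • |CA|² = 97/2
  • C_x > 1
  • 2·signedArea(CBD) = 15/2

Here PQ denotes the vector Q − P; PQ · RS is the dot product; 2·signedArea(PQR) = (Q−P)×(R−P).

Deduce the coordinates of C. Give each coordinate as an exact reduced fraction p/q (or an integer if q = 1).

C = (3/2, 3/2)

1. C_x = 3/2  [2·signedArea(CBD) = 15/2 ∩ CA · DB = -39/2]
2. C_y = 3/2  [2·signedArea(CBD) = 15/2 ∩ CA · DB = -39/2]
   → C = (3/2, 3/2)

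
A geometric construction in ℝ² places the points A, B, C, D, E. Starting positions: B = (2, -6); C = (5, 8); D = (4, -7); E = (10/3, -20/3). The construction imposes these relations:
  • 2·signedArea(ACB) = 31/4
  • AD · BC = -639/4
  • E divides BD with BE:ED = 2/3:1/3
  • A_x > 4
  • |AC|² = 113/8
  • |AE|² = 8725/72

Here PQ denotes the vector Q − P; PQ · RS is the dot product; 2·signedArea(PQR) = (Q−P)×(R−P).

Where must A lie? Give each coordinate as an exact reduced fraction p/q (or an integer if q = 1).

A = (19/4, 17/4)

1. A_x = 19/4  [AD · BC = -639/4 ∩ 2·signedArea(ACB) = 31/4]
2. A_y = 17/4  [AD · BC = -639/4 ∩ 2·signedArea(ACB) = 31/4]
   → A = (19/4, 17/4)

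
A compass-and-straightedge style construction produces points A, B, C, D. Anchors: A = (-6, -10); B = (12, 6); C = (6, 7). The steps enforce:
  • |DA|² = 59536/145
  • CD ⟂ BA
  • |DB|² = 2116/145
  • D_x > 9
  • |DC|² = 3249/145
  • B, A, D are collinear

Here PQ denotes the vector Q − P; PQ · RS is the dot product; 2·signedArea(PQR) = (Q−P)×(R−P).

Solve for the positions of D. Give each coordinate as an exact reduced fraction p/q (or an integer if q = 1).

D = (1326/145, 502/145)

1. D_x = 1326/145  [B, A, D are collinear ∩ CD ⟂ BA]
2. D_y = 502/145  [B, A, D are collinear ∩ CD ⟂ BA]
   → D = (1326/145, 502/145)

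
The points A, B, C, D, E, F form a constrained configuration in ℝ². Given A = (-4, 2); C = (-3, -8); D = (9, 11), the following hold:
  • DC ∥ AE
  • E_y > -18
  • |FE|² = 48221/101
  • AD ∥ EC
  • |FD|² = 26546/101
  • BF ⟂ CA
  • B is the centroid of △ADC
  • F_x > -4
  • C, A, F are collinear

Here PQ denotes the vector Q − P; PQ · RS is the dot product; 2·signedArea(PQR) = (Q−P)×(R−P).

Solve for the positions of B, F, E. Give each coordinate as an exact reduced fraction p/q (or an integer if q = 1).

1. B_x = 2/3  [B is the centroid of △ADC]
2. B_y = 5/3  [B is the centroid of △ADC]
   → B = (2/3, 5/3)
3. F_x = -396/101  [C, A, F are collinear ∩ BF ⟂ CA]
4. F_y = 122/101  [C, A, F are collinear ∩ BF ⟂ CA]
   → F = (-396/101, 122/101)
5. E_x = -16  [AD ∥ EC ∩ DC ∥ AE]
6. E_y = -17  [AD ∥ EC ∩ DC ∥ AE]
   → E = (-16, -17)

B = (2/3, 5/3)
E = (-16, -17)
F = (-396/101, 122/101)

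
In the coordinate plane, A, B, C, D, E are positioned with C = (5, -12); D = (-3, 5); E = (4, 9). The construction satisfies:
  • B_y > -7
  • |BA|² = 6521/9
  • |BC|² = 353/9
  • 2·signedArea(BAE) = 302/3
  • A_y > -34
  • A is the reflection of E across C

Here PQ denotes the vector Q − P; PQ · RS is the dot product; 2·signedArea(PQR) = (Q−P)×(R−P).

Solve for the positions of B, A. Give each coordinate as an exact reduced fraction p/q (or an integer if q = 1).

1. A_x = 6  [A is the reflection of E across C]
2. A_y = -33  [A is the reflection of E across C]
   → A = (6, -33)
3. B_x = 7/3  [line -42·x + -2·y + 256/3 = 0 ∩ |BC|² = 353/9]
4. B_y = -19/3  [line -42·x + -2·y + 256/3 = 0 ∩ |BC|² = 353/9]
   → B = (7/3, -19/3)

A = (6, -33)
B = (7/3, -19/3)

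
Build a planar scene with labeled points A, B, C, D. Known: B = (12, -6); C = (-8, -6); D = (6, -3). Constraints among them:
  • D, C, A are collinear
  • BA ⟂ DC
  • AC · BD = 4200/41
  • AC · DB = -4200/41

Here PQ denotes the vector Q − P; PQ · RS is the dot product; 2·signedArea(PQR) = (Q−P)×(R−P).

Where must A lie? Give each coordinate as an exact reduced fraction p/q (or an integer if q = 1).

A = (456/41, -78/41)

1. A_x = 456/41  [D, C, A are collinear ∩ BA ⟂ DC]
2. A_y = -78/41  [D, C, A are collinear ∩ BA ⟂ DC]
   → A = (456/41, -78/41)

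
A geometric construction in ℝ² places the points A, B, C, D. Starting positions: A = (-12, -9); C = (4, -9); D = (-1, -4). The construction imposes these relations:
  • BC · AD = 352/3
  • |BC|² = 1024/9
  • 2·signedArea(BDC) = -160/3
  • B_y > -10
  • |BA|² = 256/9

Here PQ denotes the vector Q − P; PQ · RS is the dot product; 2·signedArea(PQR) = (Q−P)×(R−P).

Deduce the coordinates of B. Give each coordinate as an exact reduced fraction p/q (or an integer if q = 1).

1. B_x = -20/3  [BC · AD = 352/3 ∩ 2·signedArea(BDC) = -160/3]
2. B_y = -9  [BC · AD = 352/3 ∩ 2·signedArea(BDC) = -160/3]
   → B = (-20/3, -9)

B = (-20/3, -9)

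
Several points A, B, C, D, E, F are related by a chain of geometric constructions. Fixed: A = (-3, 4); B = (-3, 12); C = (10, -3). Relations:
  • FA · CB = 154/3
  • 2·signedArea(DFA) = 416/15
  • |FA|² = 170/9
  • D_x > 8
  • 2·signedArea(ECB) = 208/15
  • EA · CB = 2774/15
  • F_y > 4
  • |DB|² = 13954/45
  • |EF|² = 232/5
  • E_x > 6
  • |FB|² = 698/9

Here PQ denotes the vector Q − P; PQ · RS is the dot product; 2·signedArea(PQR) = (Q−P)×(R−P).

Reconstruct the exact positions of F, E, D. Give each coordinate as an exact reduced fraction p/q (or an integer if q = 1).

D = (124/15, -23/15)
E = (98/15, -1/15)
F = (4/3, 13/3)

1. F_x = 4/3  [line 13·x + -15·y + 143/3 = 0 ∩ |FA|² = 170/9]
2. F_y = 13/3  [line 13·x + -15·y + 143/3 = 0 ∩ |FA|² = 170/9]
   → F = (4/3, 13/3)
3. E_x = 98/15  [EA · CB = 2774/15 ∩ 2·signedArea(ECB) = 208/15]
4. E_y = -1/15  [EA · CB = 2774/15 ∩ 2·signedArea(ECB) = 208/15]
   → E = (98/15, -1/15)
5. D_x = 124/15  [line 1/3·x + -13/3·y + -47/5 = 0 ∩ |DB|² = 13954/45]
6. D_y = -23/15  [line 1/3·x + -13/3·y + -47/5 = 0 ∩ |DB|² = 13954/45]
   → D = (124/15, -23/15)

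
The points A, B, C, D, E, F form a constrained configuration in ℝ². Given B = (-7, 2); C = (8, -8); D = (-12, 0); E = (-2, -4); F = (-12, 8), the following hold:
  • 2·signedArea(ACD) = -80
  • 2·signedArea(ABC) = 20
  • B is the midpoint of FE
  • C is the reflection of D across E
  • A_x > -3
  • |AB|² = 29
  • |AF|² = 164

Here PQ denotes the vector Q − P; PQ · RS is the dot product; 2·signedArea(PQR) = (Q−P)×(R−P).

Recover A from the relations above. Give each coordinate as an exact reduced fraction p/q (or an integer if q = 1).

1. A_x = -2  [2·signedArea(ABC) = 20 ∩ 2·signedArea(ACD) = -80]
2. A_y = 0  [2·signedArea(ABC) = 20 ∩ 2·signedArea(ACD) = -80]
   → A = (-2, 0)

A = (-2, 0)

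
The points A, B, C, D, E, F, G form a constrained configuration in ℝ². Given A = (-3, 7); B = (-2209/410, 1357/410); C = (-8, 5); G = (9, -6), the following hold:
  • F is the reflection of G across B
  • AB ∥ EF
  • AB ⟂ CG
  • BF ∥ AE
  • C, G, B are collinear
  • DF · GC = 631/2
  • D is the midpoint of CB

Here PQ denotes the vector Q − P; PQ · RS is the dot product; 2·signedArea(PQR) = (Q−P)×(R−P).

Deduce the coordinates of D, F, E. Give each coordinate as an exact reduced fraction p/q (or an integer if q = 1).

D = (-5489/820, 3407/820)
E = (-7129/410, 6687/410)
F = (-4054/205, 2587/205)

1. D_x = -5489/820  [D is the midpoint of CB]
2. D_y = 3407/820  [D is the midpoint of CB]
   → D = (-5489/820, 3407/820)
3. F_x = -4054/205  [F is the reflection of G across B]
4. F_y = 2587/205  [F is the reflection of G across B]
   → F = (-4054/205, 2587/205)
5. E_x = -7129/410  [AB ∥ EF ∩ BF ∥ AE]
6. E_y = 6687/410  [AB ∥ EF ∩ BF ∥ AE]
   → E = (-7129/410, 6687/410)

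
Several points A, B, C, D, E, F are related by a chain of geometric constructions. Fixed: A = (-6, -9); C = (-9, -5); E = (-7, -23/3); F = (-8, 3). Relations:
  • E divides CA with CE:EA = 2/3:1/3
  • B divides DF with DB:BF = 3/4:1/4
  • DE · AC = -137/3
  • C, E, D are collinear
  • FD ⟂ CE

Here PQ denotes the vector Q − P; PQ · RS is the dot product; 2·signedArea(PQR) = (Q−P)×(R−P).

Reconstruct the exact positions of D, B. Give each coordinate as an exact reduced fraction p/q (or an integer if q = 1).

B = (-228/25, 54/25)
D = (-312/25, -9/25)

1. D_x = -312/25  [C, E, D are collinear ∩ FD ⟂ CE]
2. D_y = -9/25  [C, E, D are collinear ∩ FD ⟂ CE]
   → D = (-312/25, -9/25)
3. B_x = -228/25  [B divides DF with DB:BF = 3/4:1/4]
4. B_y = 54/25  [B divides DF with DB:BF = 3/4:1/4]
   → B = (-228/25, 54/25)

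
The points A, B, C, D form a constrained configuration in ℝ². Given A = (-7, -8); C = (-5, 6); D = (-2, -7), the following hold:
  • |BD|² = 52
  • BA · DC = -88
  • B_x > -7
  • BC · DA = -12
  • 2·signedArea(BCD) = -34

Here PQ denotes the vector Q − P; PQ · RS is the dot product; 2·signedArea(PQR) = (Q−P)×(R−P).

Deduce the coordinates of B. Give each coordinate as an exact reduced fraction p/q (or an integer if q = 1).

B = (-6, -1)

1. B_x = -6  [BA · DC = -88 ∩ 2·signedArea(BCD) = -34]
2. B_y = -1  [BA · DC = -88 ∩ 2·signedArea(BCD) = -34]
   → B = (-6, -1)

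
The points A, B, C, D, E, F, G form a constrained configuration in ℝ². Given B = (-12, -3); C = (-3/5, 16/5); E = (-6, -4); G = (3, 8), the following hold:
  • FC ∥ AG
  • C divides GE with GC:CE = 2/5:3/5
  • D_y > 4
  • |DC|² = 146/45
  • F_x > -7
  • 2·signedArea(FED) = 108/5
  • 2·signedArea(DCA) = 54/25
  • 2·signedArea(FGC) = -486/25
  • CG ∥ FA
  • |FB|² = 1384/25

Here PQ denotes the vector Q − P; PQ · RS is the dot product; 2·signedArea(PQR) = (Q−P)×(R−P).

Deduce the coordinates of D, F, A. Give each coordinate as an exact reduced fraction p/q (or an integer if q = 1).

A = (-12/5, 31/5)
D = (-2, 13/3)
F = (-6, 7/5)

1. F_x = -6  [line 24/5·x + -18/5·y + 846/25 = 0 ∩ |FB|² = 1384/25]
2. F_y = 7/5  [line 24/5·x + -18/5·y + 846/25 = 0 ∩ |FB|² = 1384/25]
   → F = (-6, 7/5)
3. A_x = -12/5  [FC ∥ AG ∩ CG ∥ FA]
4. A_y = 31/5  [FC ∥ AG ∩ CG ∥ FA]
   → A = (-12/5, 31/5)
5. D_x = -2  [2·signedArea(DCA) = 54/25 ∩ 2·signedArea(FED) = 108/5]
6. D_y = 13/3  [2·signedArea(DCA) = 54/25 ∩ 2·signedArea(FED) = 108/5]
   → D = (-2, 13/3)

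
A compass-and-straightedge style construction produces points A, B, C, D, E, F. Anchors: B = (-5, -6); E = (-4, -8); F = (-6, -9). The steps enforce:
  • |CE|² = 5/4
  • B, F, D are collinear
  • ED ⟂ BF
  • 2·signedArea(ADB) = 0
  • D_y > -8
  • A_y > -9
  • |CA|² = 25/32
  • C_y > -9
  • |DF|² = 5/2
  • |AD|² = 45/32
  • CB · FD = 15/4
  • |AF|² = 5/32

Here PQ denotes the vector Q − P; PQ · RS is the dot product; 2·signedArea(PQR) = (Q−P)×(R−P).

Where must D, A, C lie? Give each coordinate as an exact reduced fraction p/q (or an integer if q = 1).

1. D_x = -11/2  [B, F, D are collinear ∩ ED ⟂ BF]
2. D_y = -15/2  [B, F, D are collinear ∩ ED ⟂ BF]
   → D = (-11/2, -15/2)
3. A_x = -47/8  [line -3/2·x + 1/2·y + -9/2 = 0 ∩ |AF|² = 5/32]
4. A_y = -69/8  [line -3/2·x + 1/2·y + -9/2 = 0 ∩ |AF|² = 5/32]
   → A = (-47/8, -69/8)
5. C_x = -5  [line -1/2·x + -3/2·y + -61/4 = 0 ∩ |CE|² = 5/4]
6. C_y = -17/2  [line -1/2·x + -3/2·y + -61/4 = 0 ∩ |CE|² = 5/4]
   → C = (-5, -17/2)

A = (-47/8, -69/8)
C = (-5, -17/2)
D = (-11/2, -15/2)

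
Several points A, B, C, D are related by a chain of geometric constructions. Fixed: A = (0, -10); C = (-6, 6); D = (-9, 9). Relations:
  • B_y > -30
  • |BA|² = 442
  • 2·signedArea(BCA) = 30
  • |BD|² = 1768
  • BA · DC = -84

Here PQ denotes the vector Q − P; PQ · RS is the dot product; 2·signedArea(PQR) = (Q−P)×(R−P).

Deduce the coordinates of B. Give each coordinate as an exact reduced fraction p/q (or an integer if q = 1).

B = (9, -29)

1. B_x = 9  [BA · DC = -84 ∩ 2·signedArea(BCA) = 30]
2. B_y = -29  [BA · DC = -84 ∩ 2·signedArea(BCA) = 30]
   → B = (9, -29)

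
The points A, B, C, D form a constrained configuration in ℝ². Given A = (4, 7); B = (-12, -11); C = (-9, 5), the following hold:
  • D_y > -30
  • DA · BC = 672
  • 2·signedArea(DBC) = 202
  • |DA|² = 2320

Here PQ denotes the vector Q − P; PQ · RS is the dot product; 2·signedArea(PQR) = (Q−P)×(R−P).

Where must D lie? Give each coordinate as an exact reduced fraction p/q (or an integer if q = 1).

1. D_x = -28  [2·signedArea(DBC) = 202 ∩ DA · BC = 672]
2. D_y = -29  [2·signedArea(DBC) = 202 ∩ DA · BC = 672]
   → D = (-28, -29)

D = (-28, -29)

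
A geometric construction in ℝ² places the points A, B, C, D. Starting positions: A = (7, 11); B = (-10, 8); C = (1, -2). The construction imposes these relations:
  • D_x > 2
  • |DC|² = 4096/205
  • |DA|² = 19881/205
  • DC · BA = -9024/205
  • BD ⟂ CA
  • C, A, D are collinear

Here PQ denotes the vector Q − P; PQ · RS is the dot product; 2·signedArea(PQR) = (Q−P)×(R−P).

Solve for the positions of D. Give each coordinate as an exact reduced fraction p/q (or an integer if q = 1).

1. D_x = 589/205  [C, A, D are collinear ∩ BD ⟂ CA]
2. D_y = 422/205  [C, A, D are collinear ∩ BD ⟂ CA]
   → D = (589/205, 422/205)

D = (589/205, 422/205)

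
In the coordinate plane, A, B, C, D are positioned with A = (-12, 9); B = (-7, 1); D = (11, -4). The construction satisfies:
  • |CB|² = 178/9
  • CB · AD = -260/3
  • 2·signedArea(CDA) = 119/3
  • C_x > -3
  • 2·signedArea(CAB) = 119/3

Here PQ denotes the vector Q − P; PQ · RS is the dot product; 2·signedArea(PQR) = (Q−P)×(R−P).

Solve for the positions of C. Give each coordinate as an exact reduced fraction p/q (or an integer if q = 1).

C = (-8/3, 2)

1. C_x = -8/3  [2·signedArea(CAB) = 119/3 ∩ 2·signedArea(CDA) = 119/3]
2. C_y = 2  [2·signedArea(CAB) = 119/3 ∩ 2·signedArea(CDA) = 119/3]
   → C = (-8/3, 2)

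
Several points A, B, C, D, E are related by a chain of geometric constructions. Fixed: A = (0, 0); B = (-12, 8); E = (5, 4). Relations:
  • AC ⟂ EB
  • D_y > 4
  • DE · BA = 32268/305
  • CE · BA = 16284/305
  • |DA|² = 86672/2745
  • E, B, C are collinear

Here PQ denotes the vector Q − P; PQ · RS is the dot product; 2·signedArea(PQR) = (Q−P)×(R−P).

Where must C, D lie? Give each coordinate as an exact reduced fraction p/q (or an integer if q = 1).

1. C_x = 352/305  [E, B, C are collinear ∩ AC ⟂ EB]
2. C_y = 1496/305  [E, B, C are collinear ∩ AC ⟂ EB]
   → C = (352/305, 1496/305)
3. D_x = -3308/915  [line -12·x + 8·y + -23728/305 = 0 ∩ |DA|² = 86672/2745]
4. D_y = 1312/305  [line -12·x + 8·y + -23728/305 = 0 ∩ |DA|² = 86672/2745]
   → D = (-3308/915, 1312/305)

C = (352/305, 1496/305)
D = (-3308/915, 1312/305)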